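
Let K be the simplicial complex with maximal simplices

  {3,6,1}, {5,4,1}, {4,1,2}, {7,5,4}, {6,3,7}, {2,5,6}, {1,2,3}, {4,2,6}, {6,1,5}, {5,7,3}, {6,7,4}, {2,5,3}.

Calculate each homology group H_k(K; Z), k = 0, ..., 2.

H_0 ≅ Z,  H_1 ≅ Z_2,  H_2 = 0.

Fix the vertex order 1 < 2 < 3 < 4 < 5 < 6 < 7 and write every simplex with vertices in increasing order. Then dim K = 2 and the simplices of K are:

  0-simplices (7): [1], [2], [3], [4], [5], [6], [7]
  1-simplices (18): [1,2], [1,3], [1,4], [1,5], [1,6], [2,3], [2,4], [2,5], [2,6], [3,5], [3,6], [3,7], [4,5], [4,6], [4,7], [5,6], [5,7], [6,7]
  2-simplices (12): [1,2,3], [1,2,4], [1,3,6], [1,4,5], [1,5,6], [2,3,5], [2,4,6], [2,5,6], [3,5,7], [3,6,7], [4,5,7], [4,6,7]

Hence C_0 ≅ Z^7, C_1 ≅ Z^18, C_2 ≅ Z^12.

Boundary ∂_1: C_1 → C_0 sends each edge [p,q] (with p < q) to q − p. For instance
  ∂[1,4] = [4] − [1].
The 7×18 boundary matrix has rank 6 and Smith normal form diag(1,1,1,1,1,1).

The boundary map ∂_2: C_2 → C_1 maps a triangle to the signed sum of its edges. For instance
  ∂[2,5,6] = [5,6] − [2,6] + [2,5],
  ∂[1,2,3] = [2,3] − [1,3] + [1,2].
The 18×12 boundary matrix has rank 12 and Smith normal form diag(1,1,1,1,1,1,1,1,1,1,1,2).

From H_k ≅ ker(∂_k) / im(∂_{k+1}) we obtain:

  H_0: rank C_0 − rank ∂_1 = 7 − 6 = 1, and the invariant factors of ∂_1 are all 1, so H_0 ≅ Z.
  H_1: rank ker ∂_1 − rank ∂_2 = (18 − 6) − 12 = 0, and ∂_2 has invariant factor 2 > 1, so H_1 ≅ Z_2.
  H_2: rank ker ∂_2 − rank ∂_3 = (12 − 12) − 0 = 0, and there is no ∂_3, so H_2 ≅ 0.

As a check, the Euler characteristic is 7 − 18 + 12 = 1, which agrees with 1 − 0 + 0 = 1.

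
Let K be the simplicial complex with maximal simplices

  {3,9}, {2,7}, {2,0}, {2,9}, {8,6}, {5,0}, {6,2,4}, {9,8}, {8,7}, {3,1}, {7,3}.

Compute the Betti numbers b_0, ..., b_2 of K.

b_0 = 1, b_1 = 3, b_2 = 0.

Fix the vertex order 0 < 1 < 2 < 3 < 4 < 5 < 6 < 7 < 8 < 9 and write every simplex with vertices in increasing order. Then dim K = 2 and the simplices of K are:

  0-simplices (10): [0], [1], [2], [3], [4], [5], [6], [7], [8], [9]
  1-simplices (13): [0,2], [0,5], [1,3], [2,4], [2,6], [2,7], [2,9], [3,7], [3,9], [4,6], [6,8], [7,8], [8,9]
  2-simplices (1): [2,4,6]

Hence C_0 ≅ Z^10, C_1 ≅ Z^13, C_2 ≅ Z^1.

Boundary ∂_1: C_1 → C_0 maps an edge to its endpoints' difference, ∂[p,q] = q − p.
The 10×13 boundary matrix has rank 9 and Smith normal form diag(1,1,1,1,1,1,1,1,1).

Boundary ∂_2: C_2 → C_1 acts by ∂[p,q,r] = [q,r] − [p,r] + [p,q]. For instance
  ∂[2,4,6] = [4,6] − [2,6] + [2,4].
The resulting 13×1 matrix has rank 1, and its Smith normal form has invariant factors (1).

From H_k ≅ ker(∂_k) / im(∂_{k+1}) we obtain:

  H_0: rank C_0 − rank ∂_1 = 10 − 9 = 1, and the invariant factors of ∂_1 are all 1, so H_0 ≅ Z.
  H_1: rank ker ∂_1 − rank ∂_2 = (13 − 9) − 1 = 3, and the invariant factors of ∂_2 are all 1, so H_1 ≅ Z^3.
  H_2: rank ker ∂_2 − rank ∂_3 = (1 − 1) − 0 = 0, and there is no ∂_3, so H_2 ≅ 0.

Hence the Betti numbers are b_0 = 1, b_1 = 3, b_2 = 0.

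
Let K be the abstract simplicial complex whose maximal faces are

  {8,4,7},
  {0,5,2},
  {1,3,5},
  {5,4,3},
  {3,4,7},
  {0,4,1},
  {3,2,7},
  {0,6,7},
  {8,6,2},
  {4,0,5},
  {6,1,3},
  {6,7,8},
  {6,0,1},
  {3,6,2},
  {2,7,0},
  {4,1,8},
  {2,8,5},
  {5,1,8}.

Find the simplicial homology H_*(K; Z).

H_0 ≅ Z,  H_1 ≅ Z ⊕ Z/2,  H_2 = 0.

Order the vertices as 0 < 1 < 2 < 3 < 4 < 5 < 6 < 7 < 8. Listing each simplex with vertices in this order, K has dimension 2 with simplices:

  0-simplices (9): [0], [1], [2], [3], [4], [5], [6], [7], [8]
  1-simplices (27): (27 of them)
  2-simplices (18): [0,1,4], [0,1,6], [0,2,5], [0,2,7], [0,4,5], [0,6,7], [1,3,5], [1,3,6], [1,4,8], [1,5,8], [2,3,6], [2,3,7], [2,5,8], [2,6,8], [3,4,5], [3,4,7], [4,7,8], [6,7,8]

so the chain groups are C_0 ≅ Z^9, C_1 ≅ Z^27, C_2 ≅ Z^18.

∂_1: C_1 → C_0 is given by ∂[p,q] = [q] − [p]. For instance
  ∂[0,6] = [6] − [0].
The 9×27 boundary matrix has rank 8 and Smith normal form diag(1,1,1,1,1,1,1,1).

∂_2: C_2 → C_1 acts by ∂[p,q,r] = [q,r] − [p,r] + [p,q]. For instance
  ∂[0,2,5] = [2,5] − [0,5] + [0,2],
  ∂[0,6,7] = [6,7] − [0,7] + [0,6].
This gives a 27×18 integer matrix of rank 18; reducing to Smith normal form yields diagonal entries (1,1,1,1,1,1,1,1,1,1,1,1,1,1,1,1,1,2).

Now H_k = ker ∂_k / im ∂_{k+1}, so:

  H_0: rank C_0 − rank ∂_1 = 9 − 8 = 1, and the invariant factors of ∂_1 are all 1, so H_0 = Z.
  H_1: rank ker ∂_1 − rank ∂_2 = (27 − 8) − 18 = 1, and ∂_2 has invariant factor 2 > 1, so H_1 = Z ⊕ Z/2.
  H_2: rank ker ∂_2 − rank ∂_3 = (18 − 18) − 0 = 0, and there is no ∂_3, so H_2 = 0.

(K is a triangulation of the Klein bottle.)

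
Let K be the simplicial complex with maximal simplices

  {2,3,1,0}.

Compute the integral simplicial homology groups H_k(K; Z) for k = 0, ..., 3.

H_0 ≅ Z,  H_1 = 0,  H_2 = 0,  H_3 = 0.

K has 4 vertices, 6 edges, 4 triangles, 1 3-simplex.
rank ∂_0 = 0, rank ∂_1 = 3 ⇒ b_0 = 4 − 0 − 3 = 1; all invariant factors of ∂_1 are 1 so no torsion. So H_0 ≅ Z.
rank ∂_1 = 3, rank ∂_2 = 3 ⇒ b_1 = 6 − 3 − 3 = 0; all invariant factors of ∂_2 are 1 so no torsion. So H_1 ≅ 0.
rank ∂_2 = 3, rank ∂_3 = 1 ⇒ b_2 = 4 − 3 − 1 = 0; all invariant factors of ∂_3 are 1 so no torsion. So H_2 ≅ 0.
rank ∂_3 = 1, rank ∂_4 = 0 ⇒ b_3 = 1 − 1 − 0 = 0. So H_3 ≅ 0.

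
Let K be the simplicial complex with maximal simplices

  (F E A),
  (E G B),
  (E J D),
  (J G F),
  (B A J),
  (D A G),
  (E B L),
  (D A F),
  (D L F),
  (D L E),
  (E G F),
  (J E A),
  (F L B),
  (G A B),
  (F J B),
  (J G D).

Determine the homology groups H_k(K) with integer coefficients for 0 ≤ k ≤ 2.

We work with the vertex ordering A < B < D < E < F < G < J < L. The simplices of K, each written with vertices in increasing order, are:

  0-simplices (8): A, B, D, E, F, G, J, L
  1-simplices (24): AB, AD, AE, AF, AG, AJ, BE, BF, BG, BJ, BL, DE, DF, DG, DJ, DL, EF, EG, EJ, EL, FG, FJ, FL, GJ
  2-simplices (16): ABG, ABJ, ADF, ADG, AEF, AEJ, BEG, BEL, BFJ, BFL, DEJ, DEL, DFL, DGJ, EFG, FGJ

giving chain groups C_0 ≅ Z^8, C_1 ≅ Z^24, C_2 ≅ Z^16.

Boundary ∂_1: C_1 → C_0 sends each edge [p,q] (with p < q) to q − p.
As a 8×24 matrix over Z this has rank 7, with invariant factors (1,1,1,1,1,1,1).

The boundary map ∂_2: C_2 → C_1 sends each 2-simplex [p,q,r] to [q,r] − [p,r] + [p,q]. For instance
  ∂FGJ = GJ − FJ + FG,
  ∂BEL = EL − BL + BE.
As a 24×16 matrix over Z this has rank 15, with invariant factors (1,1,1,1,1,1,1,1,1,1,1,1,1,1,1).

From H_k ≅ ker(∂_k) / im(∂_{k+1}) we obtain:

  H_0: rank C_0 − rank ∂_1 = 8 − 7 = 1, and the invariant factors of ∂_1 are all 1, so H_0 ≅ Z.
  H_1: rank ker ∂_1 − rank ∂_2 = (24 − 7) − 15 = 2, and the invariant factors of ∂_2 are all 1, so H_1 ≅ Z^2.
  H_2: rank ker ∂_2 − rank ∂_3 = (16 − 15) − 0 = 1, and there is no ∂_3, so H_2 ≅ Z.

H_0 ≅ Z,  H_1 ≅ Z^2,  H_2 ≅ Z.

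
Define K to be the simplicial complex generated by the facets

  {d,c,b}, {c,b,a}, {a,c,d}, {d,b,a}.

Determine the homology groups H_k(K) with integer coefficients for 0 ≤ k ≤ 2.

H_0 = Z,  H_1 = 0,  H_2 = Z.

Order the vertices as a < b < c < d. Listing each simplex with vertices in this order, K has dimension 2 with simplices:

  0-simplices (4): a, b, c, d
  1-simplices (6): ab, ac, ad, bc, bd, cd
  2-simplices (4): abc, abd, acd, bcd

giving chain groups C_0 ≅ Z^4, C_1 ≅ Z^6, C_2 ≅ Z^4.

The boundary map ∂_1: C_1 → C_0 is given by ∂[p,q] = [q] − [p].
The resulting 4×6 matrix has rank 3, and its Smith normal form has invariant factors (1,1,1).

∂_2: C_2 → C_1 maps a triangle to the signed sum of its edges. For instance
  ∂abd = bd − ad + ab,
  ∂abc = bc − ac + ab.
As a 6×4 matrix over Z this has rank 3, with invariant factors (1,1,1).

Computing H_k = (kernel of ∂_k) / (image of ∂_{k+1}):

  H_0: rank C_0 − rank ∂_1 = 4 − 3 = 1, and the invariant factors of ∂_1 are all 1, so H_0 = Z.
  H_1: rank ker ∂_1 − rank ∂_2 = (6 − 3) − 3 = 0, and the invariant factors of ∂_2 are all 1, so H_1 = 0.
  H_2: rank ker ∂_2 − rank ∂_3 = (4 − 3) − 0 = 1, and there is no ∂_3, so H_2 = Z.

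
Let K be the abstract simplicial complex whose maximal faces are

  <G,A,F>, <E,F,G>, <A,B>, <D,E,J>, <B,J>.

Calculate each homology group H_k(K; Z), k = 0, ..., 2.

Order the vertices as A < B < D < E < F < G < J. Listing each simplex with vertices in this order, K has dimension 2 with simplices:

  0-simplices (7): A, B, D, E, F, G, J
  1-simplices (10): AB, AF, AG, BJ, DE, DJ, EF, EG, EJ, FG
  2-simplices (3): AFG, DEJ, EFG

so the chain groups are C_0 ≅ Z^7, C_1 ≅ Z^10, C_2 ≅ Z^3.

Boundary ∂_1: C_1 → C_0 maps an edge to its endpoints' difference, ∂[p,q] = q − p. For instance
  ∂DE = E − D.
As a 7×10 matrix over Z this has rank 6, with invariant factors (1,1,1,1,1,1).

Boundary ∂_2: C_2 → C_1 maps a triangle to the signed sum of its edges. For instance
  ∂AFG = FG − AG + AF,
  ∂DEJ = EJ − DJ + DE.
The 10×3 boundary matrix has rank 3 and Smith normal form diag(1,1,1).

Reading off H_k = ker ∂_k / im ∂_{k+1}:

  H_0: rank C_0 − rank ∂_1 = 7 − 6 = 1, and the invariant factors of ∂_1 are all 1, so H_0 = Z.
  H_1: rank ker ∂_1 − rank ∂_2 = (10 − 6) − 3 = 1, and the invariant factors of ∂_2 are all 1, so H_1 = Z.
  H_2: rank ker ∂_2 − rank ∂_3 = (3 − 3) − 0 = 0, and there is no ∂_3, so H_2 = 0.

H_0 ≅ Z,  H_1 ≅ Z,  H_2 = 0.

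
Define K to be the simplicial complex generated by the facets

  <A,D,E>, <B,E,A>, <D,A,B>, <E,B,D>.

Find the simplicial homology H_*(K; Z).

Order the vertices as A < B < D < E. Listing each simplex with vertices in this order, K has dimension 2 with simplices:

  0-simplices (4): A, B, D, E
  1-simplices (6): AB, AD, AE, BD, BE, DE
  2-simplices (4): ABD, ABE, ADE, BDE

giving chain groups C_0 ≅ Z^4, C_1 ≅ Z^6, C_2 ≅ Z^4.

Boundary ∂_1: C_1 → C_0 maps an edge to its endpoints' difference, ∂[p,q] = q − p. For instance
  ∂AD = D − A.
This gives a 4×6 integer matrix of rank 3; reducing to Smith normal form yields diagonal entries (1,1,1).

∂_2: C_2 → C_1 acts by ∂[p,q,r] = [q,r] − [p,r] + [p,q]. For instance
  ∂ADE = DE − AE + AD,
  ∂BDE = DE − BE + BD.
The 6×4 boundary matrix has rank 3 and Smith normal form diag(1,1,1).

From H_k ≅ ker(∂_k) / im(∂_{k+1}) we obtain:

  H_0: rank C_0 − rank ∂_1 = 4 − 3 = 1, and the invariant factors of ∂_1 are all 1, so H_0 = Z.
  H_1: rank ker ∂_1 − rank ∂_2 = (6 − 3) − 3 = 0, and the invariant factors of ∂_2 are all 1, so H_1 = 0.
  H_2: rank ker ∂_2 − rank ∂_3 = (4 − 3) − 0 = 1, and there is no ∂_3, so H_2 = Z.

H_0 = Z,  H_1 = 0,  H_2 = Z.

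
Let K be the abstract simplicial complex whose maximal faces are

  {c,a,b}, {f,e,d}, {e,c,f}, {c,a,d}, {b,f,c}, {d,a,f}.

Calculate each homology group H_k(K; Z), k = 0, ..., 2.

H_0 ≅ Z,  H_1 ≅ Z,  H_2 = 0.

Take the total order a < b < c < d < e < f on the vertex set. Then K (dimension 2) consists of the simplices:

  0-simplices (6): a, b, c, d, e, f
  1-simplices (12): ab, ac, ad, af, bc, bf, cd, ce, cf, de, df, ef
  2-simplices (6): abc, acd, adf, bcf, cef, def

giving chain groups C_0 ≅ Z^6, C_1 ≅ Z^12, C_2 ≅ Z^6.

∂_1: C_1 → C_0 is given by ∂[p,q] = [q] − [p]. For instance
  ∂df = f − d.
As a 6×12 matrix over Z this has rank 5, with invariant factors (1,1,1,1,1).

∂_2: C_2 → C_1 maps a triangle to the signed sum of its edges. For instance
  ∂def = ef − df + de,
  ∂bcf = cf − bf + bc.
The resulting 12×6 matrix has rank 6, and its Smith normal form has invariant factors (1,1,1,1,1,1).

From H_k ≅ ker(∂_k) / im(∂_{k+1}) we obtain:

  H_0: rank C_0 − rank ∂_1 = 6 − 5 = 1, and the invariant factors of ∂_1 are all 1, so H_0 ≅ Z.
  H_1: rank ker ∂_1 − rank ∂_2 = (12 − 5) − 6 = 1, and the invariant factors of ∂_2 are all 1, so H_1 ≅ Z.
  H_2: rank ker ∂_2 − rank ∂_3 = (6 − 6) − 0 = 0, and there is no ∂_3, so H_2 ≅ 0.

(K is a triangulation of the cylinder S^1 x I.)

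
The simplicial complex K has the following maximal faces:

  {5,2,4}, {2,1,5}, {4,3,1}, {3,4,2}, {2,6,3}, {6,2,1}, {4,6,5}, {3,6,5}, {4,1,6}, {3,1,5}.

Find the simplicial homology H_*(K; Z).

H_0 ≅ Z,  H_1 ≅ Z/2Z,  H_2 = 0.

Fix the vertex order 1 < 2 < 3 < 4 < 5 < 6 and write every simplex with vertices in increasing order. Then dim K = 2 and the simplices of K are:

  0-simplices (6): [1], [2], [3], [4], [5], [6]
  1-simplices (15): [1,2], [1,3], [1,4], [1,5], [1,6], [2,3], [2,4], [2,5], [2,6], [3,4], [3,5], [3,6], [4,5], [4,6], [5,6]
  2-simplices (10): [1,2,5], [1,2,6], [1,3,4], [1,3,5], [1,4,6], [2,3,4], [2,3,6], [2,4,5], [3,5,6], [4,5,6]

so the chain groups are C_0 ≅ Z^6, C_1 ≅ Z^15, C_2 ≅ Z^10.

Boundary ∂_1: C_1 → C_0 sends each edge [p,q] (with p < q) to q − p.
The resulting 6×15 matrix has rank 5, and its Smith normal form has invariant factors (1,1,1,1,1).

Boundary ∂_2: C_2 → C_1 acts by ∂[p,q,r] = [q,r] − [p,r] + [p,q]. For instance
  ∂[2,4,5] = [4,5] − [2,5] + [2,4],
  ∂[1,3,5] = [3,5] − [1,5] + [1,3].
This gives a 15×10 integer matrix of rank 10; reducing to Smith normal form yields diagonal entries (1,1,1,1,1,1,1,1,1,2).

Now H_k = ker ∂_k / im ∂_{k+1}, so:

  H_0: rank C_0 − rank ∂_1 = 6 − 5 = 1, and the invariant factors of ∂_1 are all 1, so H_0 ≅ Z.
  H_1: rank ker ∂_1 − rank ∂_2 = (15 − 5) − 10 = 0, and ∂_2 has invariant factor 2 > 1, so H_1 ≅ Z/2Z.
  H_2: rank ker ∂_2 − rank ∂_3 = (10 − 10) − 0 = 0, and there is no ∂_3, so H_2 ≅ 0.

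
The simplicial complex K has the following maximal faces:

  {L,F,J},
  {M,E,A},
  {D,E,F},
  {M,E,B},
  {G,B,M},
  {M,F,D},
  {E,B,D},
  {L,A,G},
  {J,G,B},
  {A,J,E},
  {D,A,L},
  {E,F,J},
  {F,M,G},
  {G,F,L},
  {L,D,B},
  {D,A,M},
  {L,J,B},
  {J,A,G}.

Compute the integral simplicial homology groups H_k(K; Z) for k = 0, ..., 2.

Order the vertices as A < B < D < E < F < G < J < L < M. Listing each simplex with vertices in this order, K has dimension 2 with simplices:

  0-simplices (9): A, B, D, E, F, G, J, L, M
  1-simplices (27): AD, AE, AG, AJ, AL, AM, BD, BE, BG, BJ, BL, BM, DE, DF, DL, DM, EF, EJ, EM, FG, FJ, FL, FM, GJ, GL, GM, JL
  2-simplices (18): ADL, ADM, AEJ, AEM, AGJ, AGL, BDE, BDL, BEM, BGJ, BGM, BJL, DEF, DFM, EFJ, FGL, FGM, FJL

so the chain groups are C_0 ≅ Z^9, C_1 ≅ Z^27, C_2 ≅ Z^18.

Boundary ∂_1: C_1 → C_0 sends each edge [p,q] (with p < q) to q − p. For instance
  ∂FG = G − F.
As a 9×27 matrix over Z this has rank 8, with invariant factors (1,1,1,1,1,1,1,1).

∂_2: C_2 → C_1 sends each 2-simplex [p,q,r] to [q,r] − [p,r] + [p,q]. For instance
  ∂DEF = EF − DF + DE,
  ∂ADM = DM − AM + AD.
The resulting 27×18 matrix has rank 18, and its Smith normal form has invariant factors (1,1,1,1,1,1,1,1,1,1,1,1,1,1,1,1,1,2).

Computing H_k = (kernel of ∂_k) / (image of ∂_{k+1}):

  H_0: rank C_0 − rank ∂_1 = 9 − 8 = 1, and the invariant factors of ∂_1 are all 1, so H_0 ≅ Z.
  H_1: rank ker ∂_1 − rank ∂_2 = (27 − 8) − 18 = 1, and ∂_2 has invariant factor 2 > 1, so H_1 ≅ Z ⊕ Z/2.
  H_2: rank ker ∂_2 − rank ∂_3 = (18 − 18) − 0 = 0, and there is no ∂_3, so H_2 ≅ 0.

H_0 = Z,  H_1 = Z ⊕ Z/2,  H_2 = 0.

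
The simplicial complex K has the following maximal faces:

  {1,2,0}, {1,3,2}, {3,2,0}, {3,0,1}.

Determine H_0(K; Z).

H_0 = Z.

We work with the vertex ordering 0 < 1 < 2 < 3. The simplices of K, each written with vertices in increasing order, are:

  0-simplices (4): [0], [1], [2], [3]
  1-simplices (6): [0,1], [0,2], [0,3], [1,2], [1,3], [2,3]
  2-simplices (4): [0,1,2], [0,1,3], [0,2,3], [1,2,3]

Hence C_0 ≅ Z^4, C_1 ≅ Z^6, C_2 ≅ Z^4.

Boundary ∂_1: C_1 → C_0 is given by ∂[p,q] = [q] − [p]. For instance
  ∂[1,3] = [3] − [1].
The 4×6 boundary matrix has rank 3 and Smith normal form diag(1,1,1).

∂_2: C_2 → C_1 sends each 2-simplex [p,q,r] to [q,r] − [p,r] + [p,q]. For instance
  ∂[1,2,3] = [2,3] − [1,3] + [1,2],
  ∂[0,1,3] = [1,3] − [0,3] + [0,1].
The resulting 6×4 matrix has rank 3, and its Smith normal form has invariant factors (1,1,1).

From H_k ≅ ker(∂_k) / im(∂_{k+1}) we obtain:

  H_0: rank C_0 − rank ∂_1 = 4 − 3 = 1, and the invariant factors of ∂_1 are all 1, so H_0 ≅ Z.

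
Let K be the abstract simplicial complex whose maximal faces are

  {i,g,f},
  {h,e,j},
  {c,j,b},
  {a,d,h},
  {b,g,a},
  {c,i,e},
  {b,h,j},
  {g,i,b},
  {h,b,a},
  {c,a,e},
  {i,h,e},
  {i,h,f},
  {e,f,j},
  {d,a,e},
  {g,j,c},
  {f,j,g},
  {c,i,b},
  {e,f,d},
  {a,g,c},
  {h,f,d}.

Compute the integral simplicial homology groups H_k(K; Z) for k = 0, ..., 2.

We work with the vertex ordering a < b < c < d < e < f < g < h < i < j. The simplices of K, each written with vertices in increasing order, are:

  0-simplices (10): a, b, c, d, e, f, g, h, i, j
  1-simplices (30): ab, ac, ad, ae, ag, ah, bc, bg, bh, bi, bj, ce, cg, ci, cj, de, df, dh, ef, eh, ei, ej, fg, fh, fi, fj, gi, gj, hi, hj
  2-simplices (20): abg, abh, ace, acg, ade, adh, bci, bcj, bgi, bhj, cei, cgj, def, dfh, efj, ehi, ehj, fgi, fgj, fhi

Hence C_0 ≅ Z^10, C_1 ≅ Z^30, C_2 ≅ Z^20.

∂_1: C_1 → C_0 maps an edge to its endpoints' difference, ∂[p,q] = q − p.
This gives a 10×30 integer matrix of rank 9; reducing to Smith normal form yields diagonal entries (1,1,1,1,1,1,1,1,1).

The boundary map ∂_2: C_2 → C_1 maps a triangle to the signed sum of its edges. For instance
  ∂abh = bh − ah + ab,
  ∂bcj = cj − bj + bc.
As a 30×20 matrix over Z this has rank 20, with invariant factors (1,1,1,1,1,1,1,1,1,1,1,1,1,1,1,1,1,1,1,2).

Now H_k = ker ∂_k / im ∂_{k+1}, so:

  H_0: rank C_0 − rank ∂_1 = 10 − 9 = 1, and the invariant factors of ∂_1 are all 1, so H_0 = Z.
  H_1: rank ker ∂_1 − rank ∂_2 = (30 − 9) − 20 = 1, and ∂_2 has invariant factor 2 > 1, so H_1 = Z ⊕ Z_2.
  H_2: rank ker ∂_2 − rank ∂_3 = (20 − 20) − 0 = 0, and there is no ∂_3, so H_2 = 0.

H_0 ≅ Z,  H_1 ≅ Z ⊕ Z_2,  H_2 = 0.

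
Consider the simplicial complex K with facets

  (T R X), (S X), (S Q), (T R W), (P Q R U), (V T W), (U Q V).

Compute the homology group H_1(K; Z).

H_1 ≅ Z^2.

Order the vertices as P < Q < R < S < T < U < V < W < X. Listing each simplex with vertices in this order, K has dimension 3 with simplices:

  0-simplices (9): P, Q, R, S, T, U, V, W, X
  1-simplices (17): PQ, PR, PU, QR, QS, QU, QV, RT, RU, RW, RX, SX, TV, TW, TX, UV, VW
  2-simplices (8): PQR, PQU, PRU, QRU, QUV, RTW, RTX, TVW
  3-simplices (1): PQRU

Hence C_0 ≅ Z^9, C_1 ≅ Z^17, C_2 ≅ Z^8, C_3 ≅ Z^1.

Boundary ∂_1: C_1 → C_0 sends each edge [p,q] (with p < q) to q − p.
The 9×17 boundary matrix has rank 8 and Smith normal form diag(1,1,1,1,1,1,1,1).

The boundary map ∂_2: C_2 → C_1 sends each 2-simplex [p,q,r] to [q,r] − [p,r] + [p,q]. For instance
  ∂PQU = QU − PU + PQ,
  ∂QRU = RU − QU + QR.
This gives a 17×8 integer matrix of rank 7; reducing to Smith normal form yields diagonal entries (1,1,1,1,1,1,1).

The boundary map ∂_3: C_3 → C_2 sends each 3-simplex σ to the alternating sum Σ_i (−1)^i (σ with its i-th vertex removed). For instance
  ∂PQRU = QRU − PRU + PQU − PQR.
As a 8×1 matrix over Z this has rank 1, with invariant factors (1).

Now H_k = ker ∂_k / im ∂_{k+1}, so:

  H_1: rank ker ∂_1 − rank ∂_2 = (17 − 8) − 7 = 2, and the invariant factors of ∂_2 are all 1, so H_1 = Z^2.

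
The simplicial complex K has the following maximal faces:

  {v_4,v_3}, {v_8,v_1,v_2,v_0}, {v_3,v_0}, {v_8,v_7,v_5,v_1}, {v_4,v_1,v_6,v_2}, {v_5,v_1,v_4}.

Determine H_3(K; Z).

H_3 ≅ 0.

We work with the vertex ordering v_0 < v_1 < v_2 < v_3 < v_4 < v_5 < v_6 < v_7 < v_8. The simplices of K, each written with vertices in increasing order, are:

  0-simplices (9): [v_0], [v_1], [v_2], [v_3], [v_4], [v_5], [v_6], [v_7], [v_8]
  1-simplices (19): (19 of them)
  2-simplices (13): (13 of them)
  3-simplices (3): [v_0,v_1,v_2,v_8], [v_1,v_2,v_4,v_6], [v_1,v_5,v_7,v_8]

Hence C_0 ≅ Z^9, C_1 ≅ Z^19, C_2 ≅ Z^13, C_3 ≅ Z^3.

Boundary ∂_1: C_1 → C_0 sends each edge [p,q] (with p < q) to q − p.
This gives a 9×19 integer matrix of rank 8; reducing to Smith normal form yields diagonal entries (1,1,1,1,1,1,1,1).

Boundary ∂_2: C_2 → C_1 sends each 2-simplex [p,q,r] to [q,r] − [p,r] + [p,q]. For instance
  ∂[v_0,v_1,v_8] = [v_1,v_8] − [v_0,v_8] + [v_0,v_1],
  ∂[v_1,v_7,v_8] = [v_7,v_8] − [v_1,v_8] + [v_1,v_7].
This gives a 19×13 integer matrix of rank 10; reducing to Smith normal form yields diagonal entries (1,1,1,1,1,1,1,1,1,1).

Boundary ∂_3: C_3 → C_2 sends each 3-simplex σ to the alternating sum Σ_i (−1)^i (σ with its i-th vertex removed). For instance
  ∂[v_0,v_1,v_2,v_8] = [v_1,v_2,v_8] − [v_0,v_2,v_8] + [v_0,v_1,v_8] − [v_0,v_1,v_2],
  ∂[v_1,v_2,v_4,v_6] = [v_2,v_4,v_6] − [v_1,v_4,v_6] + [v_1,v_2,v_6] − [v_1,v_2,v_4].
The 13×3 boundary matrix has rank 3 and Smith normal form diag(1,1,1).

From H_k ≅ ker(∂_k) / im(∂_{k+1}) we obtain:

  H_3: rank ker ∂_3 − rank ∂_4 = (3 − 3) − 0 = 0, and there is no ∂_4, so H_3 ≅ 0.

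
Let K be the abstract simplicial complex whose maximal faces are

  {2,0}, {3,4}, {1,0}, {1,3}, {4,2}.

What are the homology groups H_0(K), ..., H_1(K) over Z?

Fix the vertex order 0 < 1 < 2 < 3 < 4 and write every simplex with vertices in increasing order. Then dim K = 1 and the simplices of K are:

  0-simplices (5): [0], [1], [2], [3], [4]
  1-simplices (5): [0,1], [0,2], [1,3], [2,4], [3,4]

so the chain groups are C_0 ≅ Z^5, C_1 ≅ Z^5.

∂_1: C_1 → C_0 maps an edge to its endpoints' difference, ∂[p,q] = q − p. For instance
  ∂[3,4] = [4] − [3].
This gives a 5×5 integer matrix of rank 4; reducing to Smith normal form yields diagonal entries (1,1,1,1).

Computing H_k = (kernel of ∂_k) / (image of ∂_{k+1}):

  H_0: rank C_0 − rank ∂_1 = 5 − 4 = 1, and the invariant factors of ∂_1 are all 1, so H_0 = Z.
  H_1: rank ker ∂_1 − rank ∂_2 = (5 − 4) − 0 = 1, and there is no ∂_2, so H_1 = Z.

As a check, the Euler characteristic is 5 − 5 = 0, which agrees with 1 − 1 = 0.
(K is a triangulation of the circle S^1.)

H_0 ≅ Z,  H_1 ≅ Z.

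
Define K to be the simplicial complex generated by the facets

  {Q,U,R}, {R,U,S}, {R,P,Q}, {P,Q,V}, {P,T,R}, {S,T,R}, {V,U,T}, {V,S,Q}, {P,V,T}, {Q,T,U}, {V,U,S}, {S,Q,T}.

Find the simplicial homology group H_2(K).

H_2 = 0.

Order the vertices as P < Q < R < S < T < U < V. Listing each simplex with vertices in this order, K has dimension 2 with simplices:

  0-simplices (7): P, Q, R, S, T, U, V
  1-simplices (18): PQ, PR, PT, PV, QR, QS, QT, QU, QV, RS, RT, RU, ST, SU, SV, TU, TV, UV
  2-simplices (12): PQR, PQV, PRT, PTV, QRU, QST, QSV, QTU, RST, RSU, SUV, TUV

Hence C_0 ≅ Z^7, C_1 ≅ Z^18, C_2 ≅ Z^12.

∂_1: C_1 → C_0 maps an edge to its endpoints' difference, ∂[p,q] = q − p. For instance
  ∂PR = R − P.
As a 7×18 matrix over Z this has rank 6, with invariant factors (1,1,1,1,1,1).

The boundary map ∂_2: C_2 → C_1 sends each 2-simplex [p,q,r] to [q,r] − [p,r] + [p,q]. For instance
  ∂RST = ST − RT + RS,
  ∂PRT = RT − PT + PR.
As a 18×12 matrix over Z this has rank 12, with invariant factors (1,1,1,1,1,1,1,1,1,1,1,2).

Reading off H_k = ker ∂_k / im ∂_{k+1}:

  H_2: rank ker ∂_2 − rank ∂_3 = (12 − 12) − 0 = 0, and there is no ∂_3, so H_2 = 0.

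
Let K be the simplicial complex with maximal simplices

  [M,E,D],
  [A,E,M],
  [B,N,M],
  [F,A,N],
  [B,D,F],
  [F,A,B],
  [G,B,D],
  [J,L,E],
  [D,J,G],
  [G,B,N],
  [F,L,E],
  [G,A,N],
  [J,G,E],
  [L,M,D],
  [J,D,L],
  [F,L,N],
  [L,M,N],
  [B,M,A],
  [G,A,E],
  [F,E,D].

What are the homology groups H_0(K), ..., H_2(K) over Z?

H_0 = Z,  H_1 = Z ⊕ Z/2,  H_2 = 0.

K has 10 vertices, 30 edges, 20 triangles.
rank ∂_0 = 0, rank ∂_1 = 9 ⇒ b_0 = 10 − 0 − 9 = 1; all invariant factors of ∂_1 are 1 so no torsion. So H_0 ≅ Z.
rank ∂_1 = 9, rank ∂_2 = 20 ⇒ b_1 = 30 − 9 − 20 = 1; ∂_2 has invariant factor(s) [2] giving torsion. So H_1 ≅ Z ⊕ Z/2.
rank ∂_2 = 20, rank ∂_3 = 0 ⇒ b_2 = 20 − 20 − 0 = 0. So H_2 ≅ 0.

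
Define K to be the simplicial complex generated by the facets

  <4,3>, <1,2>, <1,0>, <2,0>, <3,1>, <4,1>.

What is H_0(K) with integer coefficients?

H_0 = Z.

Fix the vertex order 0 < 1 < 2 < 3 < 4 and write every simplex with vertices in increasing order. Then dim K = 1 and the simplices of K are:

  0-simplices (5): [0], [1], [2], [3], [4]
  1-simplices (6): [0,1], [0,2], [1,2], [1,3], [1,4], [3,4]

Hence C_0 ≅ Z^5, C_1 ≅ Z^6.

The boundary map ∂_1: C_1 → C_0 maps an edge to its endpoints' difference, ∂[p,q] = q − p. For instance
  ∂[0,2] = [2] − [0].
The resulting 5×6 matrix has rank 4, and its Smith normal form has invariant factors (1,1,1,1).

From H_k ≅ ker(∂_k) / im(∂_{k+1}) we obtain:

  H_0: rank C_0 − rank ∂_1 = 5 − 4 = 1, and the invariant factors of ∂_1 are all 1, so H_0 = Z.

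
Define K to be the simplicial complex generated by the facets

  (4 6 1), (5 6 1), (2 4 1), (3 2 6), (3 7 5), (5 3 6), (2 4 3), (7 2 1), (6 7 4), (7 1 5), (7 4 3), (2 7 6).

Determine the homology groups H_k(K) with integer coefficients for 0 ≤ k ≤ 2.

We work with the vertex ordering 1 < 2 < 3 < 4 < 5 < 6 < 7. The simplices of K, each written with vertices in increasing order, are:

  0-simplices (7): [1], [2], [3], [4], [5], [6], [7]
  1-simplices (18): [1,2], [1,4], [1,5], [1,6], [1,7], [2,3], [2,4], [2,6], [2,7], [3,4], [3,5], [3,6], [3,7], [4,6], [4,7], [5,6], [5,7], [6,7]
  2-simplices (12): [1,2,4], [1,2,7], [1,4,6], [1,5,6], [1,5,7], [2,3,4], [2,3,6], [2,6,7], [3,4,7], [3,5,6], [3,5,7], [4,6,7]

Hence C_0 ≅ Z^7, C_1 ≅ Z^18, C_2 ≅ Z^12.

∂_1: C_1 → C_0 sends each edge [p,q] (with p < q) to q − p.
The 7×18 boundary matrix has rank 6 and Smith normal form diag(1,1,1,1,1,1).

∂_2: C_2 → C_1 maps a triangle to the signed sum of its edges. For instance
  ∂[4,6,7] = [6,7] − [4,7] + [4,6],
  ∂[3,5,7] = [5,7] − [3,7] + [3,5].
The resulting 18×12 matrix has rank 12, and its Smith normal form has invariant factors (1,1,1,1,1,1,1,1,1,1,1,2).

From H_k ≅ ker(∂_k) / im(∂_{k+1}) we obtain:

  H_0: rank C_0 − rank ∂_1 = 7 − 6 = 1, and the invariant factors of ∂_1 are all 1, so H_0 ≅ Z.
  H_1: rank ker ∂_1 − rank ∂_2 = (18 − 6) − 12 = 0, and ∂_2 has invariant factor 2 > 1, so H_1 ≅ Z/2.
  H_2: rank ker ∂_2 − rank ∂_3 = (12 − 12) − 0 = 0, and there is no ∂_3, so H_2 ≅ 0.

(K is a triangulation of the real projective plane RP^2.)

H_0 ≅ Z,  H_1 ≅ Z/2,  H_2 = 0.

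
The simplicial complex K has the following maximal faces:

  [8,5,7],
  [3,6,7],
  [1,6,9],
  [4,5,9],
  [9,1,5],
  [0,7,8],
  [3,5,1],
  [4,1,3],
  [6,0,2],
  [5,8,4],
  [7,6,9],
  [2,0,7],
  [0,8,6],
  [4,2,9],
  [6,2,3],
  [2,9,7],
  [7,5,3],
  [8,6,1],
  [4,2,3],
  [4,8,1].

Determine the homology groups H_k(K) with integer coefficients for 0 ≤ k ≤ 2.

K has 10 vertices, 30 edges, 20 triangles.
rank ∂_0 = 0, rank ∂_1 = 9 ⇒ b_0 = 10 − 0 − 9 = 1; all invariant factors of ∂_1 are 1 so no torsion. So H_0 ≅ Z.
rank ∂_1 = 9, rank ∂_2 = 20 ⇒ b_1 = 30 − 9 − 20 = 1; ∂_2 has invariant factor(s) [2] giving torsion. So H_1 ≅ Z ⊕ Z/2Z.
rank ∂_2 = 20, rank ∂_3 = 0 ⇒ b_2 = 20 − 20 − 0 = 0. So H_2 ≅ 0.

H_0 = Z,  H_1 = Z ⊕ Z/2Z,  H_2 = 0.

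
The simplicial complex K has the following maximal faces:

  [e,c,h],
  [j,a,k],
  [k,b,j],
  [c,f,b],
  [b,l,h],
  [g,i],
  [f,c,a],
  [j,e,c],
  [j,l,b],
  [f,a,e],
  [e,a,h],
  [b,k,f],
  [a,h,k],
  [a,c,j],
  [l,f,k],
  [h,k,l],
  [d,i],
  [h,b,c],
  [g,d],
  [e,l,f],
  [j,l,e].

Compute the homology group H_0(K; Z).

Take the total order a < b < c < d < e < f < g < h < i < j < k < l on the vertex set. Then K (dimension 2) consists of the simplices:

  0-simplices (12): a, b, c, d, e, f, g, h, i, j, k, l
  1-simplices (30): ac, ae, af, ah, aj, ak, bc, bf, bh, bj, bk, bl, ce, cf, ch, cj, dg, di, ef, eh, ej, el, fk, fl, gi, hk, hl, jk, jl, kl
  2-simplices (18): acf, acj, aef, aeh, ahk, ajk, bcf, bch, bfk, bhl, bjk, bjl, ceh, cej, efl, ejl, fkl, hkl

so the chain groups are C_0 ≅ Z^12, C_1 ≅ Z^30, C_2 ≅ Z^18.

The boundary map ∂_1: C_1 → C_0 sends each edge [p,q] (with p < q) to q − p.
The 12×30 boundary matrix has rank 10 and Smith normal form diag(1,1,1,1,1,1,1,1,1,1).

The boundary map ∂_2: C_2 → C_1 maps a triangle to the signed sum of its edges. For instance
  ∂ejl = jl − el + ej,
  ∂cej = ej − cj + ce.
The 30×18 boundary matrix has rank 18 and Smith normal form diag(1,1,1,1,1,1,1,1,1,1,1,1,1,1,1,1,1,2).

Now H_k = ker ∂_k / im ∂_{k+1}, so:

  H_0: rank C_0 − rank ∂_1 = 12 − 10 = 2, and the invariant factors of ∂_1 are all 1, so H_0 ≅ Z^2.

H_0 = Z^2.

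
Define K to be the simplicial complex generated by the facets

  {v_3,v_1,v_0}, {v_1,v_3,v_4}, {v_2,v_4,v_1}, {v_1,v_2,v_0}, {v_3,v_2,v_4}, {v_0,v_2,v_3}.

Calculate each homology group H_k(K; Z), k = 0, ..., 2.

Fix the vertex order v_0 < v_1 < v_2 < v_3 < v_4 and write every simplex with vertices in increasing order. Then dim K = 2 and the simplices of K are:

  0-simplices (5): [v_0], [v_1], [v_2], [v_3], [v_4]
  1-simplices (9): [v_0,v_1], [v_0,v_2], [v_0,v_3], [v_1,v_2], [v_1,v_3], [v_1,v_4], [v_2,v_3], [v_2,v_4], [v_3,v_4]
  2-simplices (6): [v_0,v_1,v_2], [v_0,v_1,v_3], [v_0,v_2,v_3], [v_1,v_2,v_4], [v_1,v_3,v_4], [v_2,v_3,v_4]

giving chain groups C_0 ≅ Z^5, C_1 ≅ Z^9, C_2 ≅ Z^6.

Boundary ∂_1: C_1 → C_0 maps an edge to its endpoints' difference, ∂[p,q] = q − p.
As a 5×9 matrix over Z this has rank 4, with invariant factors (1,1,1,1).

∂_2: C_2 → C_1 acts by ∂[p,q,r] = [q,r] − [p,r] + [p,q]. For instance
  ∂[v_0,v_2,v_3] = [v_2,v_3] − [v_0,v_3] + [v_0,v_2],
  ∂[v_2,v_3,v_4] = [v_3,v_4] − [v_2,v_4] + [v_2,v_3].
As a 9×6 matrix over Z this has rank 5, with invariant factors (1,1,1,1,1).

From H_k ≅ ker(∂_k) / im(∂_{k+1}) we obtain:

  H_0: rank C_0 − rank ∂_1 = 5 − 4 = 1, and the invariant factors of ∂_1 are all 1, so H_0 ≅ Z.
  H_1: rank ker ∂_1 − rank ∂_2 = (9 − 4) − 5 = 0, and the invariant factors of ∂_2 are all 1, so H_1 ≅ 0.
  H_2: rank ker ∂_2 − rank ∂_3 = (6 − 5) − 0 = 1, and there is no ∂_3, so H_2 ≅ Z.

As a check, the Euler characteristic is 5 − 9 + 6 = 2, which agrees with 1 − 0 + 1 = 2.

H_0 = Z,  H_1 = 0,  H_2 = Z.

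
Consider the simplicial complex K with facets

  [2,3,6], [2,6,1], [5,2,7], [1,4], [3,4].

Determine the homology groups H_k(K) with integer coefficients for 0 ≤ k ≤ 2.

H_0 ≅ Z,  H_1 ≅ Z,  H_2 = 0.

Take the total order 1 < 2 < 3 < 4 < 5 < 6 < 7 on the vertex set. Then K (dimension 2) consists of the simplices:

  0-simplices (7): [1], [2], [3], [4], [5], [6], [7]
  1-simplices (10): [1,2], [1,4], [1,6], [2,3], [2,5], [2,6], [2,7], [3,4], [3,6], [5,7]
  2-simplices (3): [1,2,6], [2,3,6], [2,5,7]

so the chain groups are C_0 ≅ Z^7, C_1 ≅ Z^10, C_2 ≅ Z^3.

∂_1: C_1 → C_0 sends each edge [p,q] (with p < q) to q − p. For instance
  ∂[2,5] = [5] − [2].
The resulting 7×10 matrix has rank 6, and its Smith normal form has invariant factors (1,1,1,1,1,1).

∂_2: C_2 → C_1 sends each 2-simplex [p,q,r] to [q,r] − [p,r] + [p,q]. For instance
  ∂[2,3,6] = [3,6] − [2,6] + [2,3],
  ∂[1,2,6] = [2,6] − [1,6] + [1,2].
The 10×3 boundary matrix has rank 3 and Smith normal form diag(1,1,1).

Reading off H_k = ker ∂_k / im ∂_{k+1}:

  H_0: rank C_0 − rank ∂_1 = 7 − 6 = 1, and the invariant factors of ∂_1 are all 1, so H_0 = Z.
  H_1: rank ker ∂_1 − rank ∂_2 = (10 − 6) − 3 = 1, and the invariant factors of ∂_2 are all 1, so H_1 = Z.
  H_2: rank ker ∂_2 − rank ∂_3 = (3 − 3) − 0 = 0, and there is no ∂_3, so H_2 = 0.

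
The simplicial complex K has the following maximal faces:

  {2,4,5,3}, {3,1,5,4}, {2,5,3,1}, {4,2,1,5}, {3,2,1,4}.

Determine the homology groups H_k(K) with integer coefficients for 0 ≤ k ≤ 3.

H_0 = Z,  H_1 = 0,  H_2 = 0,  H_3 = Z.

Order the vertices as 1 < 2 < 3 < 4 < 5. Listing each simplex with vertices in this order, K has dimension 3 with simplices:

  0-simplices (5): [1], [2], [3], [4], [5]
  1-simplices (10): [1,2], [1,3], [1,4], [1,5], [2,3], [2,4], [2,5], [3,4], [3,5], [4,5]
  2-simplices (10): [1,2,3], [1,2,4], [1,2,5], [1,3,4], [1,3,5], [1,4,5], [2,3,4], [2,3,5], [2,4,5], [3,4,5]
  3-simplices (5): [1,2,3,4], [1,2,3,5], [1,2,4,5], [1,3,4,5], [2,3,4,5]

Hence C_0 ≅ Z^5, C_1 ≅ Z^10, C_2 ≅ Z^10, C_3 ≅ Z^5.

∂_1: C_1 → C_0 maps an edge to its endpoints' difference, ∂[p,q] = q − p. For instance
  ∂[2,3] = [3] − [2].
The resulting 5×10 matrix has rank 4, and its Smith normal form has invariant factors (1,1,1,1).

The boundary map ∂_2: C_2 → C_1 maps a triangle to the signed sum of its edges. For instance
  ∂[1,3,5] = [3,5] − [1,5] + [1,3],
  ∂[1,3,4] = [3,4] − [1,4] + [1,3].
As a 10×10 matrix over Z this has rank 6, with invariant factors (1,1,1,1,1,1).

∂_3: C_3 → C_2 sends each 3-simplex σ to the alternating sum Σ_i (−1)^i (σ with its i-th vertex removed). For instance
  ∂[1,2,3,4] = [2,3,4] − [1,3,4] + [1,2,4] − [1,2,3],
  ∂[2,3,4,5] = [3,4,5] − [2,4,5] + [2,3,5] − [2,3,4].
The 10×5 boundary matrix has rank 4 and Smith normal form diag(1,1,1,1).

Now H_k = ker ∂_k / im ∂_{k+1}, so:

  H_0: rank C_0 − rank ∂_1 = 5 − 4 = 1, and the invariant factors of ∂_1 are all 1, so H_0 = Z.
  H_1: rank ker ∂_1 − rank ∂_2 = (10 − 4) − 6 = 0, and the invariant factors of ∂_2 are all 1, so H_1 = 0.
  H_2: rank ker ∂_2 − rank ∂_3 = (10 − 6) − 4 = 0, and the invariant factors of ∂_3 are all 1, so H_2 = 0.
  H_3: rank ker ∂_3 − rank ∂_4 = (5 − 4) − 0 = 1, and there is no ∂_4, so H_3 = Z.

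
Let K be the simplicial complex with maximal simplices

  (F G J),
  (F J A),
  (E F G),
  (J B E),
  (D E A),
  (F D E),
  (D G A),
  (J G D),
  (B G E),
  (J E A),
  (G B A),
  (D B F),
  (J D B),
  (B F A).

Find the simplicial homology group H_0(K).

H_0 = Z.

Fix the vertex order A < B < D < E < F < G < J and write every simplex with vertices in increasing order. Then dim K = 2 and the simplices of K are:

  0-simplices (7): A, B, D, E, F, G, J
  1-simplices (21): AB, AD, AE, AF, AG, AJ, BD, BE, BF, BG, BJ, DE, DF, DG, DJ, EF, EG, EJ, FG, FJ, GJ
  2-simplices (14): ABF, ABG, ADE, ADG, AEJ, AFJ, BDF, BDJ, BEG, BEJ, DEF, DGJ, EFG, FGJ

Hence C_0 ≅ Z^7, C_1 ≅ Z^21, C_2 ≅ Z^14.

Boundary ∂_1: C_1 → C_0 sends each edge [p,q] (with p < q) to q − p.
The resulting 7×21 matrix has rank 6, and its Smith normal form has invariant factors (1,1,1,1,1,1).

The boundary map ∂_2: C_2 → C_1 acts by ∂[p,q,r] = [q,r] − [p,r] + [p,q]. For instance
  ∂ADE = DE − AE + AD,
  ∂FGJ = GJ − FJ + FG.
The 21×14 boundary matrix has rank 13 and Smith normal form diag(1,1,1,1,1,1,1,1,1,1,1,1,1).

Now H_k = ker ∂_k / im ∂_{k+1}, so:

  H_0: rank C_0 − rank ∂_1 = 7 − 6 = 1, and the invariant factors of ∂_1 are all 1, so H_0 ≅ Z.

(K is a triangulation of the torus T^2.)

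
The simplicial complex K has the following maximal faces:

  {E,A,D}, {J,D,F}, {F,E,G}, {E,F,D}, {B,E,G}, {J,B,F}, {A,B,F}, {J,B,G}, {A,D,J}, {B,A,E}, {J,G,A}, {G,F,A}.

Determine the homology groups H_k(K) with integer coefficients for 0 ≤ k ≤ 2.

H_0 = Z,  H_1 = Z/2,  H_2 = 0.

Order the vertices as A < B < D < E < F < G < J. Listing each simplex with vertices in this order, K has dimension 2 with simplices:

  0-simplices (7): A, B, D, E, F, G, J
  1-simplices (18): AB, AD, AE, AF, AG, AJ, BE, BF, BG, BJ, DE, DF, DJ, EF, EG, FG, FJ, GJ
  2-simplices (12): ABE, ABF, ADE, ADJ, AFG, AGJ, BEG, BFJ, BGJ, DEF, DFJ, EFG

giving chain groups C_0 ≅ Z^7, C_1 ≅ Z^18, C_2 ≅ Z^12.

∂_1: C_1 → C_0 sends each edge [p,q] (with p < q) to q − p. For instance
  ∂DF = F − D.
The 7×18 boundary matrix has rank 6 and Smith normal form diag(1,1,1,1,1,1).

Boundary ∂_2: C_2 → C_1 acts by ∂[p,q,r] = [q,r] − [p,r] + [p,q]. For instance
  ∂BEG = EG − BG + BE,
  ∂AFG = FG − AG + AF.
As a 18×12 matrix over Z this has rank 12, with invariant factors (1,1,1,1,1,1,1,1,1,1,1,2).

Computing H_k = (kernel of ∂_k) / (image of ∂_{k+1}):

  H_0: rank C_0 − rank ∂_1 = 7 − 6 = 1, and the invariant factors of ∂_1 are all 1, so H_0 ≅ Z.
  H_1: rank ker ∂_1 − rank ∂_2 = (18 − 6) − 12 = 0, and ∂_2 has invariant factor 2 > 1, so H_1 ≅ Z/2.
  H_2: rank ker ∂_2 − rank ∂_3 = (12 − 12) − 0 = 0, and there is no ∂_3, so H_2 ≅ 0.

(K is a triangulation of the real projective plane RP^2.)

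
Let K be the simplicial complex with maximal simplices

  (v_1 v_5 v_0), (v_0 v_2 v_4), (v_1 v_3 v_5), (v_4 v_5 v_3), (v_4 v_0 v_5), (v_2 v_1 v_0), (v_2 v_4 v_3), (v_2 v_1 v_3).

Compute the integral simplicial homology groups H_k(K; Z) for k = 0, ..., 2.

H_0 ≅ Z,  H_1 = 0,  H_2 ≅ Z.

Fix the vertex order v_0 < v_1 < v_2 < v_3 < v_4 < v_5 and write every simplex with vertices in increasing order. Then dim K = 2 and the simplices of K are:

  0-simplices (6): [v_0], [v_1], [v_2], [v_3], [v_4], [v_5]
  1-simplices (12): [v_0,v_1], [v_0,v_2], [v_0,v_4], [v_0,v_5], [v_1,v_2], [v_1,v_3], [v_1,v_5], [v_2,v_3], [v_2,v_4], [v_3,v_4], [v_3,v_5], [v_4,v_5]
  2-simplices (8): [v_0,v_1,v_2], [v_0,v_1,v_5], [v_0,v_2,v_4], [v_0,v_4,v_5], [v_1,v_2,v_3], [v_1,v_3,v_5], [v_2,v_3,v_4], [v_3,v_4,v_5]

Hence C_0 ≅ Z^6, C_1 ≅ Z^12, C_2 ≅ Z^8.

Boundary ∂_1: C_1 → C_0 maps an edge to its endpoints' difference, ∂[p,q] = q − p. For instance
  ∂[v_1,v_3] = [v_3] − [v_1].
The resulting 6×12 matrix has rank 5, and its Smith normal form has invariant factors (1,1,1,1,1).

∂_2: C_2 → C_1 maps a triangle to the signed sum of its edges. For instance
  ∂[v_0,v_2,v_4] = [v_2,v_4] − [v_0,v_4] + [v_0,v_2],
  ∂[v_0,v_1,v_2] = [v_1,v_2] − [v_0,v_2] + [v_0,v_1].
The 12×8 boundary matrix has rank 7 and Smith normal form diag(1,1,1,1,1,1,1).

Reading off H_k = ker ∂_k / im ∂_{k+1}:

  H_0: rank C_0 − rank ∂_1 = 6 − 5 = 1, and the invariant factors of ∂_1 are all 1, so H_0 ≅ Z.
  H_1: rank ker ∂_1 − rank ∂_2 = (12 − 5) − 7 = 0, and the invariant factors of ∂_2 are all 1, so H_1 ≅ 0.
  H_2: rank ker ∂_2 − rank ∂_3 = (8 − 7) − 0 = 1, and there is no ∂_3, so H_2 ≅ Z.

(K is a triangulation of the 2-sphere S^2.)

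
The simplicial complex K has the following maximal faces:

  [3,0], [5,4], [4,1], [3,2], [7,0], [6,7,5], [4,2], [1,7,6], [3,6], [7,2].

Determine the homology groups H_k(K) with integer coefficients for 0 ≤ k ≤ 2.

K has 8 vertices, 13 edges, 2 triangles.
rank ∂_0 = 0, rank ∂_1 = 7 ⇒ b_0 = 8 − 0 − 7 = 1; all invariant factors of ∂_1 are 1 so no torsion. So H_0 ≅ Z.
rank ∂_1 = 7, rank ∂_2 = 2 ⇒ b_1 = 13 − 7 − 2 = 4; all invariant factors of ∂_2 are 1 so no torsion. So H_1 ≅ Z^4.
rank ∂_2 = 2, rank ∂_3 = 0 ⇒ b_2 = 2 − 2 − 0 = 0. So H_2 ≅ 0.

H_0 = Z,  H_1 = Z^4,  H_2 = 0.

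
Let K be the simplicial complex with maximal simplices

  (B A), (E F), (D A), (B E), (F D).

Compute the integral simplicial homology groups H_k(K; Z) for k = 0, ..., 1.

Order the vertices as A < B < D < E < F. Listing each simplex with vertices in this order, K has dimension 1 with simplices:

  0-simplices (5): A, B, D, E, F
  1-simplices (5): AB, AD, BE, DF, EF

so the chain groups are C_0 ≅ Z^5, C_1 ≅ Z^5.

The boundary map ∂_1: C_1 → C_0 is given by ∂[p,q] = [q] − [p]. For instance
  ∂BE = E − B.
As a 5×5 matrix over Z this has rank 4, with invariant factors (1,1,1,1).

From H_k ≅ ker(∂_k) / im(∂_{k+1}) we obtain:

  H_0: rank C_0 − rank ∂_1 = 5 − 4 = 1, and the invariant factors of ∂_1 are all 1, so H_0 = Z.
  H_1: rank ker ∂_1 − rank ∂_2 = (5 − 4) − 0 = 1, and there is no ∂_2, so H_1 = Z.

(K is a triangulation of the circle S^1.)

H_0 = Z,  H_1 = Z.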